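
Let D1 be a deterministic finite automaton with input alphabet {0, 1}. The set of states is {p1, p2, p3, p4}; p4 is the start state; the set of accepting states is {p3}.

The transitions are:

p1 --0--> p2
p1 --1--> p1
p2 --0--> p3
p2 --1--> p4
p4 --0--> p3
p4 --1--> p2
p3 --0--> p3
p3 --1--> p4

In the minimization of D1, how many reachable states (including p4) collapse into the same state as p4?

2

First remove the unreachable states {p1}; 3 states remain.
P0 = {p3} | {p2,p4}.
The partition is now stable with 2 blocks: {p3} | {p2,p4}.
The equivalence class containing p4 is {p2,p4}, of size 2.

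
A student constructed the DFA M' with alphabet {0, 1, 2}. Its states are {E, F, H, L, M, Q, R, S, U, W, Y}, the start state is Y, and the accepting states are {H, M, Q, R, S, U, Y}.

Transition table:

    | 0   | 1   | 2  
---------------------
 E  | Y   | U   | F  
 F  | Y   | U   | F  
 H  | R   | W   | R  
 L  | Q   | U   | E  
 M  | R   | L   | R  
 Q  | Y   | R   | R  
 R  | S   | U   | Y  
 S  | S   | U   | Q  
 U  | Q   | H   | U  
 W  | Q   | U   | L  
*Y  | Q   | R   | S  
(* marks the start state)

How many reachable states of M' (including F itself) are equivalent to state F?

4

States {M} cannot be reached from the start state, so discard them.
Initial partition by acceptance: {H,Q,R,S,U,Y} | {E,F,L,W}.
Split {H,Q,R,S,U,Y} by δ(·,1) → {Q,R,S,U,Y} and {H}.
Refine {Q,R,S,U,Y} on symbol 1: members go to different blocks, giving {Q,R,S,Y} and {U}.
On input 1, block {Q,R,S,Y} splits into {Q,Y} and {R,S}.
No further refinement is possible. Final partition (5 blocks): {Q,Y} | {E,F,L,W} | {H} | {U} | {R,S}.
The equivalence class containing F is {E,F,L,W}, of size 4.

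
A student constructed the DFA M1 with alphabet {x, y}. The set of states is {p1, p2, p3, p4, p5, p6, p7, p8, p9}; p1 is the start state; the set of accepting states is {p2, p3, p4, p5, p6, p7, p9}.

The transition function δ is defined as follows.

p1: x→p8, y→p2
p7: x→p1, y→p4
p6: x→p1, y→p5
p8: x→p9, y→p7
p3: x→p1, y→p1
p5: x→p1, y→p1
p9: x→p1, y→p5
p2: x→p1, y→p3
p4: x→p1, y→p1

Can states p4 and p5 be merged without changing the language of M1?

States {p6} cannot be reached from the start state, so discard them.
P0 = {p2,p3,p4,p5,p7,p9} | {p1,p8}.
Split {p2,p3,p4,p5,p7,p9} by δ(·,y) → {p2,p7,p9} and {p3,p4,p5}.
On input x, block {p1,p8} splits into {p1} and {p8}.
Stable partition: {p2,p7,p9} | {p1} | {p3,p4,p5} | {p8} — 4 equivalence classes.
p4 and p5 lie in the same block of the stable partition, so they are equivalent — no string distinguishes them.

Yes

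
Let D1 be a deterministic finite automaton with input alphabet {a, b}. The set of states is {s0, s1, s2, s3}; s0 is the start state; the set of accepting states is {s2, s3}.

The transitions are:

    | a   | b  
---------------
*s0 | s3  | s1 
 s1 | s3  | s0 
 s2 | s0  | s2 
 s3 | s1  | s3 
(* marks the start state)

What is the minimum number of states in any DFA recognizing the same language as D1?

2

States {s2} cannot be reached from the start state, so discard them.
Start with accepting vs non-accepting: {s3} | {s0,s1}.
No further refinement is possible. Final partition (2 blocks): {s3} | {s0,s1}.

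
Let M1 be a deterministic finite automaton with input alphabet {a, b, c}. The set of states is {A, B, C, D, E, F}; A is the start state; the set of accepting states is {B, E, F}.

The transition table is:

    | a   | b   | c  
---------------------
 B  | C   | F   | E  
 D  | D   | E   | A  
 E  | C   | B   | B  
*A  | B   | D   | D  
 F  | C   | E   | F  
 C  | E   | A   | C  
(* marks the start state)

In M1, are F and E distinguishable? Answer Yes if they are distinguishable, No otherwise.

Every state is reachable, so we keep all 6.
P0 = {B,E,F} | {A,C,D}.
On input a, block {A,C,D} splits into {A,C} and {D}.
Refine {A,C} on symbol b: members go to different blocks, giving {A} and {C}.
The partition is now stable with 4 blocks: {B,E,F} | {A} | {D} | {C}.
F and E lie in the same block of the stable partition, so they are equivalent — no string distinguishes them.

No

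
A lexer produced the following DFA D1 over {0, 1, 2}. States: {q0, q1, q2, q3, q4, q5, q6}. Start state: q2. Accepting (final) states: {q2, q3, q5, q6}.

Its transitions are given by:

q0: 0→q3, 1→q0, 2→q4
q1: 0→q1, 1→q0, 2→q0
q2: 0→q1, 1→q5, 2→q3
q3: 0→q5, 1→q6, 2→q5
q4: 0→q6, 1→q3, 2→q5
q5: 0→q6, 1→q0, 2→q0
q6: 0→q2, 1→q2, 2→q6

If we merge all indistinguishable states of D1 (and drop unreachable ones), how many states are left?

All states are reachable from the start state.
Start with accepting vs non-accepting: {q2,q3,q5,q6} | {q0,q1,q4}.
On input 0, block {q2,q3,q5,q6} splits into {q3,q5,q6} and {q2}.
Split {q3,q5,q6} by δ(·,0) → {q3,q5} and {q6}.
Refine {q3,q5} on symbol 0: members go to different blocks, giving {q3} and {q5}.
Split {q0,q1,q4} by δ(·,0) → {q0} and {q1} and {q4}.
No further refinement is possible. Final partition (7 blocks): {q3} | {q0} | {q2} | {q6} | {q5} | {q1} | {q4}.

7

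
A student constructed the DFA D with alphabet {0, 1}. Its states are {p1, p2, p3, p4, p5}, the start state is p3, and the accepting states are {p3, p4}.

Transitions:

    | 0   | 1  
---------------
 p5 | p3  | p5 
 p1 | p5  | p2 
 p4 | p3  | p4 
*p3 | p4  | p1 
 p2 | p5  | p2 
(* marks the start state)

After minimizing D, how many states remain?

Initial partition by acceptance: {p3,p4} | {p1,p2,p5}.
Refine {p3,p4} on symbol 1: members go to different blocks, giving {p3} and {p4}.
On input 0, block {p1,p2,p5} splits into {p1,p2} and {p5}.
Stable partition: {p3} | {p1,p2} | {p4} | {p5} — 4 equivalence classes.

4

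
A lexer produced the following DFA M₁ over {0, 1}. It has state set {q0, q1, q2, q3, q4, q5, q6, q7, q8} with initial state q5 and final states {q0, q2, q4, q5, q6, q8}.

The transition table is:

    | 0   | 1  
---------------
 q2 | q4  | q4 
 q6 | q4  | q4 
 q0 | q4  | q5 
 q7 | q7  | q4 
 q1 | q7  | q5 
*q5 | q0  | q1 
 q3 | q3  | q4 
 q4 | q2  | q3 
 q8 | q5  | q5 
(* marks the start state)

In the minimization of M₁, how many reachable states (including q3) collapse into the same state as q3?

3

First remove the unreachable states {q6,q8}; 7 states remain.
P0 = {q0,q2,q4,q5} | {q1,q3,q7}.
Refine {q0,q2,q4,q5} on symbol 1: members go to different blocks, giving {q0,q2} and {q4,q5}.
The partition is now stable with 3 blocks: {q0,q2} | {q1,q3,q7} | {q4,q5}.
State q3 belongs to the block {q1,q3,q7}, which has 3 states.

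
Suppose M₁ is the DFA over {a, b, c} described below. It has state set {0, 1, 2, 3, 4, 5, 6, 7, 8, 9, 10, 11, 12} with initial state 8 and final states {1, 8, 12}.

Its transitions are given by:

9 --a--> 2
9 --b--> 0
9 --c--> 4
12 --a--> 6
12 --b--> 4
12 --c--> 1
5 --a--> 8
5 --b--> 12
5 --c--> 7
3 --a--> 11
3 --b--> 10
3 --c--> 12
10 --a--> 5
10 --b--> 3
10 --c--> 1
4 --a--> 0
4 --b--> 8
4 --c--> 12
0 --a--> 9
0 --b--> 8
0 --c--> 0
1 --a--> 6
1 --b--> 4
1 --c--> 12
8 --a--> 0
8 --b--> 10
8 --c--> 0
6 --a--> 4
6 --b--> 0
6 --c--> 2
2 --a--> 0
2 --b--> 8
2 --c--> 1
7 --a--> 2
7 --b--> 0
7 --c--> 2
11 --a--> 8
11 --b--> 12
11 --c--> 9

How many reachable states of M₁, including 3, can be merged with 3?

2

Initial partition by acceptance: {1,8,12} | {0,2,3,4,5,6,7,9,10,11}.
Split {1,8,12} by δ(·,c) → {1,12} and {8}.
On input a, block {0,2,3,4,5,6,7,9,10,11} splits into {0,2,3,4,6,7,9,10} and {5,11}.
Split {0,2,3,4,6,7,9,10} by δ(·,a) → {0,2,4,6,7,9} and {3,10}.
Split {0,2,4,6,7,9} by δ(·,b) → {0,2,4} and {6,7,9}.
Refine {0,2,4} on symbol a: members go to different blocks, giving {2,4} and {0}.
Stable partition: {1,12} | {2,4} | {8} | {5,11} | {3,10} | {6,7,9} | {0} — 7 equivalence classes.
State 3 belongs to the block {3,10}, which has 2 states.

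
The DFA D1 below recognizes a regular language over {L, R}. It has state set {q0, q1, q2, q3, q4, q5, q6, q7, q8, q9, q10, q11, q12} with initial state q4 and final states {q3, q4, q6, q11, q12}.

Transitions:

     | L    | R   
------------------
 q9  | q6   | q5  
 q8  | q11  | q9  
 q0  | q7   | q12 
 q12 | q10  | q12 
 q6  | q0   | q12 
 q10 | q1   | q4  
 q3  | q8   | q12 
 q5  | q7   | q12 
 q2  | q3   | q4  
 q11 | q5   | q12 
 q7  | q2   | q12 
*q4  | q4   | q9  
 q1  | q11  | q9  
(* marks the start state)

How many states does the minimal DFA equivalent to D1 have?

10

Start with accepting vs non-accepting: {q3,q4,q6,q11,q12} | {q0,q1,q2,q5,q7,q8,q9,q10}.
Split {q3,q4,q6,q11,q12} by δ(·,L) → {q3,q6,q11,q12} and {q4}.
On input L, block {q0,q1,q2,q5,q7,q8,q9,q10} splits into {q0,q5,q7,q10} and {q1,q2,q8,q9}.
On input L, block {q3,q6,q11,q12} splits into {q6,q11,q12} and {q3}.
Split {q0,q5,q7,q10} by δ(·,L) → {q0,q5} and {q7,q10}.
On input L, block {q6,q11,q12} splits into {q6,q11} and {q12}.
Split {q1,q2,q8,q9} by δ(·,L) → {q1,q8,q9} and {q2}.
Split {q1,q8,q9} by δ(·,R) → {q1,q8} and {q9}.
Refine {q7,q10} on symbol L: members go to different blocks, giving {q7} and {q10}.
Stable partition: {q6,q11} | {q0,q5} | {q4} | {q1,q8} | {q3} | {q7} | {q12} | {q2} | {q9} | {q10} — 10 equivalence classes.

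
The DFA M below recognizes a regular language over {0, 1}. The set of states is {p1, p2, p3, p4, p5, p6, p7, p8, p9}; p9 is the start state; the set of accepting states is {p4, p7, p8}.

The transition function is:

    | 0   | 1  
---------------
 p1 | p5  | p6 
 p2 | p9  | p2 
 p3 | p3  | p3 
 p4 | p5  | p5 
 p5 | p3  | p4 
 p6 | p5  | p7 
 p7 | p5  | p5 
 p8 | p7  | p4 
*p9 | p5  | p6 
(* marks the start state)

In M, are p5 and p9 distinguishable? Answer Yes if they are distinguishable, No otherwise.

Yes

States {p1,p2,p8} cannot be reached from the start state, so discard them.
P0 = {p4,p7} | {p3,p5,p6,p9}.
Split {p3,p5,p6,p9} by δ(·,1) → {p3,p9} and {p5,p6}.
On input 0, block {p3,p9} splits into {p3} and {p9}.
Refine {p5,p6} on symbol 0: members go to different blocks, giving {p5} and {p6}.
No further refinement is possible. Final partition (5 blocks): {p4,p7} | {p3} | {p5} | {p9} | {p6}.
p5 and p9 end up in different blocks, so they are distinguishable. For instance, the string '1' is accepted from only p5.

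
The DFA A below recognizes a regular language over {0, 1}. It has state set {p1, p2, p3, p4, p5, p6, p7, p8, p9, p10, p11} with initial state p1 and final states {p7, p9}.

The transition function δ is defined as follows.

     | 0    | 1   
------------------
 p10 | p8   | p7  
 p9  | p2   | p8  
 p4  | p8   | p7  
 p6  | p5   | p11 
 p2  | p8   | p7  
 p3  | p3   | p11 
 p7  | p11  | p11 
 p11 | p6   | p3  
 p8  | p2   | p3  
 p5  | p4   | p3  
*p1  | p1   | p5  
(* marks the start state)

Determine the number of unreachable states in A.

Starting at p1 and following transitions, the reachable set is {p1, p2, p3, p4, p5, p6, p7, p8, p11}. That leaves p9, p10 unreachable — 2 in total.

2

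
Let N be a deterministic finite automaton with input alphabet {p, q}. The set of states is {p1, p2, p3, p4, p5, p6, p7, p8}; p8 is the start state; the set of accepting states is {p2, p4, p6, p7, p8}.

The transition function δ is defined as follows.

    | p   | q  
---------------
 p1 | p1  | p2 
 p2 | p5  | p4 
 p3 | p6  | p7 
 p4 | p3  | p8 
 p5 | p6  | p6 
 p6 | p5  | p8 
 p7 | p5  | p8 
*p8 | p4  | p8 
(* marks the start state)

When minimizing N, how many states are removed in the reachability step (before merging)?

BFS from p8 reaches {p3, p4, p5, p6, p7, p8}; the 2 state(s) p1, p2 are never visited.

2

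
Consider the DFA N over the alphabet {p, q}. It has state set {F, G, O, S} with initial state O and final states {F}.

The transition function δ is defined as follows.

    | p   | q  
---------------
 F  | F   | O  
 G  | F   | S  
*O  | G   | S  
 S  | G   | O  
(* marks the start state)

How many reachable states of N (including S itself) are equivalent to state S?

2

All states are reachable from the start state.
P0 = {F} | {G,O,S}.
Split {G,O,S} by δ(·,p) → {O,S} and {G}.
The partition is now stable with 3 blocks: {F} | {O,S} | {G}.
State S belongs to the block {O,S}, which has 2 states.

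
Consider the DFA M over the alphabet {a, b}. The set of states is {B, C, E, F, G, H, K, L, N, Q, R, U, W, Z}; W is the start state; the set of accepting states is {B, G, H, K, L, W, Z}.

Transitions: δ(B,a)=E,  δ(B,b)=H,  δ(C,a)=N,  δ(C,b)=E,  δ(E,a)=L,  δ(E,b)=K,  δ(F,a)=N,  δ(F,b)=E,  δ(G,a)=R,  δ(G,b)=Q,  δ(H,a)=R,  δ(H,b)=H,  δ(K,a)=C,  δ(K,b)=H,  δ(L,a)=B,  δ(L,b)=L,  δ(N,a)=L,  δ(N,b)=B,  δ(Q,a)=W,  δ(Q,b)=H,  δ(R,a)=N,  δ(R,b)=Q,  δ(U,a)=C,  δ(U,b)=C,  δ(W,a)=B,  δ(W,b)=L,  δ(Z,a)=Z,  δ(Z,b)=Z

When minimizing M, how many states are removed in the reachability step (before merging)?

4

Starting at W and following transitions, the reachable set is {B, C, E, H, K, L, N, Q, R, W}. That leaves F, G, U, Z unreachable — 4 in total.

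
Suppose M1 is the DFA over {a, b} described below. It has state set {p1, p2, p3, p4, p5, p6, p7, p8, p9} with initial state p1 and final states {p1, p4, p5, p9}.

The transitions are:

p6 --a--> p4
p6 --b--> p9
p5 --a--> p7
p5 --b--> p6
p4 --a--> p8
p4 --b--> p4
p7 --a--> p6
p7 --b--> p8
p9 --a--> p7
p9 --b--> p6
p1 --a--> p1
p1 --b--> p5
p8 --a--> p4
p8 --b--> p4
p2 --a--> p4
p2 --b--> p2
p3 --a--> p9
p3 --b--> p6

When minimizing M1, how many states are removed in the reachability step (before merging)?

Starting at p1 and following transitions, the reachable set is {p1, p4, p5, p6, p7, p8, p9}. That leaves p2, p3 unreachable — 2 in total.

2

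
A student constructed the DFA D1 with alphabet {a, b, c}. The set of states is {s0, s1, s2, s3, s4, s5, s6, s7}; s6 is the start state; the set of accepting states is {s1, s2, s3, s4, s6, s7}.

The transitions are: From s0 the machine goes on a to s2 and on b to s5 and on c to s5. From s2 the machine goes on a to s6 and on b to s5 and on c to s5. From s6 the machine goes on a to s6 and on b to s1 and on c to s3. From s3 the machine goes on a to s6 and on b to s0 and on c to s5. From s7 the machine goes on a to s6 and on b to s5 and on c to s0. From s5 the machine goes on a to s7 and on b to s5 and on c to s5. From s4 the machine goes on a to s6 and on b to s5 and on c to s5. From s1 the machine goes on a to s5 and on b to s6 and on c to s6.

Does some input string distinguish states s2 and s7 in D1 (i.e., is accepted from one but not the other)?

No

Reachable states from the start: {s0,s1,s2,s3,s5,s6,s7}. Unreachable: {s4} — drop them.
Initial partition by acceptance: {s1,s2,s3,s6,s7} | {s0,s5}.
Split {s1,s2,s3,s6,s7} by δ(·,a) → {s2,s3,s6,s7} and {s1}.
Split {s2,s3,s6,s7} by δ(·,b) → {s2,s3,s7} and {s6}.
The partition is now stable with 4 blocks: {s2,s3,s7} | {s0,s5} | {s1} | {s6}.
s2 and s7 lie in the same block of the stable partition, so they are equivalent — no string distinguishes them.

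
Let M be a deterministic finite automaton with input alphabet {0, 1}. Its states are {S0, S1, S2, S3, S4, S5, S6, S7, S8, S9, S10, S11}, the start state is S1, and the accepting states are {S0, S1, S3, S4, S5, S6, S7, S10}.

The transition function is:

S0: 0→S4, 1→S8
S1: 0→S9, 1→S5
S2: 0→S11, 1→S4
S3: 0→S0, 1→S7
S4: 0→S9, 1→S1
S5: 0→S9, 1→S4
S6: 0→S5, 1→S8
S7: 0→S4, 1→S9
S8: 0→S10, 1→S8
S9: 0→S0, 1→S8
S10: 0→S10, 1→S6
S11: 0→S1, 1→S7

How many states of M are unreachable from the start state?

Starting at S1 and following transitions, the reachable set is {S0, S1, S4, S5, S6, S8, S9, S10}. That leaves S2, S3, S7, S11 unreachable — 4 in total.

4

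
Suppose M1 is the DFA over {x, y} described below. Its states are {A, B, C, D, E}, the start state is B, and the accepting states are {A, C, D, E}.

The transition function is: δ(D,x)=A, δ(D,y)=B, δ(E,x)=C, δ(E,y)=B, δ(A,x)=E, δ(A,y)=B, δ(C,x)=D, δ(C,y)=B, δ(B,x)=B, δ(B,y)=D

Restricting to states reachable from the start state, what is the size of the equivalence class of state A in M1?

4

P0 = {A,C,D,E} | {B}.
The partition is now stable with 2 blocks: {A,C,D,E} | {B}.
State A belongs to the block {A,C,D,E}, which has 4 states.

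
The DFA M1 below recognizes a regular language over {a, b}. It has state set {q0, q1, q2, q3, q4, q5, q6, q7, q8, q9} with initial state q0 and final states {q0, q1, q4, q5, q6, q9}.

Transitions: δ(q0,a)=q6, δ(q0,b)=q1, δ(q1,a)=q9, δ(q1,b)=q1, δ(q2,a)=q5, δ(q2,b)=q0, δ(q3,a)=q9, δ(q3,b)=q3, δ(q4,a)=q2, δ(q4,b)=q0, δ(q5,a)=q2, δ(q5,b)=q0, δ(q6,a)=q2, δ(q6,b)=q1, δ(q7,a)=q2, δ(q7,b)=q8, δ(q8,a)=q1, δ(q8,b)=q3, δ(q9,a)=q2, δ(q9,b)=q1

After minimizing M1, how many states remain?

Reachable states from the start: {q0,q1,q2,q5,q6,q9}. Unreachable: {q3,q4,q7,q8} — drop them.
P0 = {q0,q1,q5,q6,q9} | {q2}.
Refine {q0,q1,q5,q6,q9} on symbol a: members go to different blocks, giving {q5,q6,q9} and {q0,q1}.
The partition is now stable with 3 blocks: {q5,q6,q9} | {q2} | {q0,q1}.

3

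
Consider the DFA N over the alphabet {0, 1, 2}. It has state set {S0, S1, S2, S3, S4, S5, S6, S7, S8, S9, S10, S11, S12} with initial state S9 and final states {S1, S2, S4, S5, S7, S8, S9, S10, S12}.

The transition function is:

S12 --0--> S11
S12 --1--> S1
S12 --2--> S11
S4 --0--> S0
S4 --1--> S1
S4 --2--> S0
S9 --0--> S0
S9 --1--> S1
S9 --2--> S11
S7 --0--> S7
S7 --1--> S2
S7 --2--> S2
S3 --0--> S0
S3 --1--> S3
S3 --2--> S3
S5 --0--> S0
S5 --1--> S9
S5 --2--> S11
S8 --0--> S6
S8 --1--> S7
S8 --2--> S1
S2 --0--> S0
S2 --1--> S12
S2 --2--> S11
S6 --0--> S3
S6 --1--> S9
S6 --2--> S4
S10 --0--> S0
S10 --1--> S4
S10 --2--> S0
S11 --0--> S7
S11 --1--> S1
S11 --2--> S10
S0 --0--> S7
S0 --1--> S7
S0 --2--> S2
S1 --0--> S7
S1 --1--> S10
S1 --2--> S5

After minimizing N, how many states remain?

4

States {S3,S6,S8} cannot be reached from the start state, so discard them.
Start with accepting vs non-accepting: {S1,S2,S4,S5,S7,S9,S10,S12} | {S0,S11}.
Split {S1,S2,S4,S5,S7,S9,S10,S12} by δ(·,0) → {S2,S4,S5,S9,S10,S12} and {S1,S7}.
Split {S2,S4,S5,S9,S10,S12} by δ(·,1) → {S2,S5,S10} and {S4,S9,S12}.
No further refinement is possible. Final partition (4 blocks): {S2,S5,S10} | {S0,S11} | {S1,S7} | {S4,S9,S12}.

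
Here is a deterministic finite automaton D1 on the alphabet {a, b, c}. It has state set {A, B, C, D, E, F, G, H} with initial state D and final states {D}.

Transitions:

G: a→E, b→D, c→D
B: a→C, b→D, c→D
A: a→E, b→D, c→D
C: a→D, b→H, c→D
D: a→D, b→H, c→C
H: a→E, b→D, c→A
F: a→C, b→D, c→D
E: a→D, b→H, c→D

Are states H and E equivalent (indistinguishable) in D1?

States {B,F,G} cannot be reached from the start state, so discard them.
Start with accepting vs non-accepting: {D} | {A,C,E,H}.
Refine {A,C,E,H} on symbol a: members go to different blocks, giving {A,H} and {C,E}.
Refine {A,H} on symbol c: members go to different blocks, giving {A} and {H}.
The partition is now stable with 4 blocks: {D} | {A} | {C,E} | {H}.
H and E end up in different blocks, so they are distinguishable. For instance, the string 'a' is accepted from only E.

No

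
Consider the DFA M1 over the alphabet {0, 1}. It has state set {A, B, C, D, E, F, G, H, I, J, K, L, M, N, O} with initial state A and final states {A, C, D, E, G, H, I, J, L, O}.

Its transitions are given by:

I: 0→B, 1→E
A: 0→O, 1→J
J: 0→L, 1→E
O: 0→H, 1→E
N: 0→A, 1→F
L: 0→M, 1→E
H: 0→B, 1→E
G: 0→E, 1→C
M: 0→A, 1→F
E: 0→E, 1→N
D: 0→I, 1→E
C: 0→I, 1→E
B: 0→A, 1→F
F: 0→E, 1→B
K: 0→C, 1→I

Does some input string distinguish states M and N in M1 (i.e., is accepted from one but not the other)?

No

First remove the unreachable states {C,D,G,I,K}; 10 states remain.
Start with accepting vs non-accepting: {A,E,H,J,L,O} | {B,F,M,N}.
Refine {A,E,H,J,L,O} on symbol 0: members go to different blocks, giving {A,E,J,O} and {H,L}.
On input 0, block {A,E,J,O} splits into {A,E} and {J,O}.
On input 0, block {A,E} splits into {A} and {E}.
Refine {B,F,M,N} on symbol 0: members go to different blocks, giving {B,M,N} and {F}.
Stable partition: {A} | {B,M,N} | {H,L} | {J,O} | {E} | {F} — 6 equivalence classes.
M and N lie in the same block of the stable partition, so they are equivalent — no string distinguishes them.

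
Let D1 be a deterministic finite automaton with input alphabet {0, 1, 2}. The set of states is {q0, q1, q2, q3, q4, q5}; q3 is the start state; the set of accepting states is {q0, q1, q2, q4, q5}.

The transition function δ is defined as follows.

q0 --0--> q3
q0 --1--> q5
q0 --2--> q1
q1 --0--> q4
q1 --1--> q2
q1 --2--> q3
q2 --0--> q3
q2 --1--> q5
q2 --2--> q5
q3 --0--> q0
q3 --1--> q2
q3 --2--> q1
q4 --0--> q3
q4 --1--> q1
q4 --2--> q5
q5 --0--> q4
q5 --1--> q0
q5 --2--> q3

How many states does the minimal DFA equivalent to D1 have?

P0 = {q0,q1,q2,q4,q5} | {q3}.
Refine {q0,q1,q2,q4,q5} on symbol 0: members go to different blocks, giving {q0,q2,q4} and {q1,q5}.
The partition is now stable with 3 blocks: {q0,q2,q4} | {q3} | {q1,q5}.

3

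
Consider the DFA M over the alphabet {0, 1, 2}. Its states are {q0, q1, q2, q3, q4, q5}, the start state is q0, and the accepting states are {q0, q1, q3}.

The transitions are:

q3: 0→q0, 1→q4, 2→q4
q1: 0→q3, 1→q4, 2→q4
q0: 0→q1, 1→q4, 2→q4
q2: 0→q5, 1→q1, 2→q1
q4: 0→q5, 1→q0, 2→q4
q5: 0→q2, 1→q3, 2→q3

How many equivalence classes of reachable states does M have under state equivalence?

3

Every state is reachable, so we keep all 6.
P0 = {q0,q1,q3} | {q2,q4,q5}.
On input 2, block {q2,q4,q5} splits into {q2,q5} and {q4}.
Stable partition: {q0,q1,q3} | {q2,q5} | {q4} — 3 equivalence classes.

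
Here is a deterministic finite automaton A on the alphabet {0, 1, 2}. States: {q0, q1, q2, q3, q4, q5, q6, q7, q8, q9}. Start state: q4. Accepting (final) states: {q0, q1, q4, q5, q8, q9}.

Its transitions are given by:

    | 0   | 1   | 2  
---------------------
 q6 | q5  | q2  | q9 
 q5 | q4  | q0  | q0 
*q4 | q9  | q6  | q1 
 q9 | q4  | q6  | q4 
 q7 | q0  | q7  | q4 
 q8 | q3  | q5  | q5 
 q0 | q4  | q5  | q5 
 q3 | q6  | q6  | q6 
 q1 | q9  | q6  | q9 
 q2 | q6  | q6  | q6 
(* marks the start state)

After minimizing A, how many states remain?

4

States {q3,q7,q8} cannot be reached from the start state, so discard them.
Start with accepting vs non-accepting: {q0,q1,q4,q5,q9} | {q2,q6}.
On input 1, block {q0,q1,q4,q5,q9} splits into {q1,q4,q9} and {q0,q5}.
Refine {q2,q6} on symbol 0: members go to different blocks, giving {q2} and {q6}.
Stable partition: {q1,q4,q9} | {q2} | {q0,q5} | {q6} — 4 equivalence classes.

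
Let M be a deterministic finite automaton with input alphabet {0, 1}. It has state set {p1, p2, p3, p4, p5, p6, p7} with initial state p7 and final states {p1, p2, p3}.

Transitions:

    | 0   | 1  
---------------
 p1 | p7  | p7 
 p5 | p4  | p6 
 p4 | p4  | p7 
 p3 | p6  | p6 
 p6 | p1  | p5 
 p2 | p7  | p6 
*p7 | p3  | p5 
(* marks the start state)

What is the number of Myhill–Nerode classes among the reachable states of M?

Reachable states from the start: {p1,p3,p4,p5,p6,p7}. Unreachable: {p2} — drop them.
Start with accepting vs non-accepting: {p1,p3} | {p4,p5,p6,p7}.
Refine {p4,p5,p6,p7} on symbol 0: members go to different blocks, giving {p4,p5} and {p6,p7}.
The partition is now stable with 3 blocks: {p1,p3} | {p4,p5} | {p6,p7}.

3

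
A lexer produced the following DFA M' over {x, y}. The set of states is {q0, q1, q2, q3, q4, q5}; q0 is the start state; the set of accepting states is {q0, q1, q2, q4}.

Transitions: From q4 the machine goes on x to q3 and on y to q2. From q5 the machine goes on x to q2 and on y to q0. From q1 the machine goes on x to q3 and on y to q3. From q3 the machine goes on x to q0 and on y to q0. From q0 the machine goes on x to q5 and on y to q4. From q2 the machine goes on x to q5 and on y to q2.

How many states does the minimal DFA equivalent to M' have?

2

States {q1} cannot be reached from the start state, so discard them.
P0 = {q0,q2,q4} | {q3,q5}.
Stable partition: {q0,q2,q4} | {q3,q5} — 2 equivalence classes.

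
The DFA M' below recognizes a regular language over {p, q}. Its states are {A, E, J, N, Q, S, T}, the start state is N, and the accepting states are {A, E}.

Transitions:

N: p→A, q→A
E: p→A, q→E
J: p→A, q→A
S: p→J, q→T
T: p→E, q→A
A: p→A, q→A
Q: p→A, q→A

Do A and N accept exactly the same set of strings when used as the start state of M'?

Reachable states from the start: {A,N}. Unreachable: {E,J,Q,S,T} — drop them.
Start with accepting vs non-accepting: {A} | {N}.
No further refinement is possible. Final partition (2 blocks): {A} | {N}.
A and N end up in different blocks, so they are distinguishable. For instance, the string 'ε' is accepted from only A.

No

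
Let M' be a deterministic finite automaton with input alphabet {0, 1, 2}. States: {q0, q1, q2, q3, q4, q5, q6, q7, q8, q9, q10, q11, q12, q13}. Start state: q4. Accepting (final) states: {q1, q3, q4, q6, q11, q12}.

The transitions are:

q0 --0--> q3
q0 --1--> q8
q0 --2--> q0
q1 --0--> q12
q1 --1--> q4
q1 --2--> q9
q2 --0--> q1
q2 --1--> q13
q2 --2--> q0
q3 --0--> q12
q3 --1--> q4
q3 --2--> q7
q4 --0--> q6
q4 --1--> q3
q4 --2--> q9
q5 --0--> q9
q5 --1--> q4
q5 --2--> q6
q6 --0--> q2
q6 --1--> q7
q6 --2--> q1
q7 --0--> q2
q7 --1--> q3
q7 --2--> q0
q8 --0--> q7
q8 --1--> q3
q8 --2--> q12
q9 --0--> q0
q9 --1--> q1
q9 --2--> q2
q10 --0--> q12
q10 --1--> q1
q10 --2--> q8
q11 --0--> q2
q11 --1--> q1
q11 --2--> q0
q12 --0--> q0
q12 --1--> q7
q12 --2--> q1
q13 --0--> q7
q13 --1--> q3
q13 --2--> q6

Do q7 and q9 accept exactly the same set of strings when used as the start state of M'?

First remove the unreachable states {q5,q10,q11}; 11 states remain.
Start with accepting vs non-accepting: {q1,q3,q4,q6,q12} | {q0,q2,q7,q8,q9,q13}.
Refine {q1,q3,q4,q6,q12} on symbol 0: members go to different blocks, giving {q1,q3,q4} and {q6,q12}.
Refine {q0,q2,q7,q8,q9,q13} on symbol 0: members go to different blocks, giving {q7,q8,q9,q13} and {q0,q2}.
Split {q7,q8,q9,q13} by δ(·,0) → {q7,q9} and {q8,q13}.
No further refinement is possible. Final partition (5 blocks): {q1,q3,q4} | {q7,q9} | {q6,q12} | {q0,q2} | {q8,q13}.
q7 and q9 lie in the same block of the stable partition, so they are equivalent — no string distinguishes them.

Yes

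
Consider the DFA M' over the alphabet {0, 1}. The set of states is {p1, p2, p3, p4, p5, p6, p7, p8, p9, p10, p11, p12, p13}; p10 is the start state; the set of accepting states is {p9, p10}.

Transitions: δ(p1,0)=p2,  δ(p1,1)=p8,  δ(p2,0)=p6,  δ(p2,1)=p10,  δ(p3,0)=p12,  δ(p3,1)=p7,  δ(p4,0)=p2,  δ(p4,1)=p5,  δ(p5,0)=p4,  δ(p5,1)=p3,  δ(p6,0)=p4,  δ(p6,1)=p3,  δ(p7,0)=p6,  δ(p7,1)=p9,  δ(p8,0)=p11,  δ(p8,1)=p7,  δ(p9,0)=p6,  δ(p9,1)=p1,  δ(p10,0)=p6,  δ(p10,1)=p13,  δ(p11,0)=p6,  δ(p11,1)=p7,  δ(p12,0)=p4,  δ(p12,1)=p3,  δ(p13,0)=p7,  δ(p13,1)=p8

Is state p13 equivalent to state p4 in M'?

P0 = {p9,p10} | {p1,p2,p3,p4,p5,p6,p7,p8,p11,p12,p13}.
Split {p1,p2,p3,p4,p5,p6,p7,p8,p11,p12,p13} by δ(·,1) → {p1,p3,p4,p5,p6,p8,p11,p12,p13} and {p2,p7}.
On input 0, block {p1,p3,p4,p5,p6,p8,p11,p12,p13} splits into {p3,p5,p6,p8,p11,p12} and {p1,p4,p13}.
Split {p3,p5,p6,p8,p11,p12} by δ(·,0) → {p3,p8,p11} and {p5,p6,p12}.
Refine {p3,p8,p11} on symbol 0: members go to different blocks, giving {p3,p11} and {p8}.
Split {p1,p4,p13} by δ(·,1) → {p1,p13} and {p4}.
The partition is now stable with 7 blocks: {p9,p10} | {p3,p11} | {p2,p7} | {p1,p13} | {p5,p6,p12} | {p8} | {p4}.
p13 and p4 end up in different blocks, so they are distinguishable. For instance, the string '111' is accepted from only p13.

No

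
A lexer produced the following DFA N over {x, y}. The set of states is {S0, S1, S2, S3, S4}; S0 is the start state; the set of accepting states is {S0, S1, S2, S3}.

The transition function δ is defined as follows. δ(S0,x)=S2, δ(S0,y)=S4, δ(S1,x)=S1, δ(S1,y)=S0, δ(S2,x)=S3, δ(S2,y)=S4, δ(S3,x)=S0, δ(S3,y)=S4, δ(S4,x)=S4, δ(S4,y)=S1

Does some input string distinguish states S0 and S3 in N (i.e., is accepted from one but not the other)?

All states are reachable from the start state.
Start with accepting vs non-accepting: {S0,S1,S2,S3} | {S4}.
Refine {S0,S1,S2,S3} on symbol y: members go to different blocks, giving {S0,S2,S3} and {S1}.
No further refinement is possible. Final partition (3 blocks): {S0,S2,S3} | {S4} | {S1}.
S0 and S3 lie in the same block of the stable partition, so they are equivalent — no string distinguishes them.

No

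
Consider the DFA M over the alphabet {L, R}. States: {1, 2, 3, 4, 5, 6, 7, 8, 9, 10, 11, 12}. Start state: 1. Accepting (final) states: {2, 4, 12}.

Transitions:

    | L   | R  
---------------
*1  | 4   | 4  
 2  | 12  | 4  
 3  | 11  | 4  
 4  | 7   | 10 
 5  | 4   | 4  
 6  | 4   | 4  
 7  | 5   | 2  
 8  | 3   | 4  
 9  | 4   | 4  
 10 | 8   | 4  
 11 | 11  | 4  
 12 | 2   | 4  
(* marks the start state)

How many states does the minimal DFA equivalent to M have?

States {6,9} cannot be reached from the start state, so discard them.
Start with accepting vs non-accepting: {2,4,12} | {1,3,5,7,8,10,11}.
Refine {2,4,12} on symbol L: members go to different blocks, giving {2,12} and {4}.
Split {1,3,5,7,8,10,11} by δ(·,L) → {3,7,8,10,11} and {1,5}.
Split {3,7,8,10,11} by δ(·,L) → {3,8,10,11} and {7}.
The partition is now stable with 5 blocks: {2,12} | {3,8,10,11} | {4} | {1,5} | {7}.

5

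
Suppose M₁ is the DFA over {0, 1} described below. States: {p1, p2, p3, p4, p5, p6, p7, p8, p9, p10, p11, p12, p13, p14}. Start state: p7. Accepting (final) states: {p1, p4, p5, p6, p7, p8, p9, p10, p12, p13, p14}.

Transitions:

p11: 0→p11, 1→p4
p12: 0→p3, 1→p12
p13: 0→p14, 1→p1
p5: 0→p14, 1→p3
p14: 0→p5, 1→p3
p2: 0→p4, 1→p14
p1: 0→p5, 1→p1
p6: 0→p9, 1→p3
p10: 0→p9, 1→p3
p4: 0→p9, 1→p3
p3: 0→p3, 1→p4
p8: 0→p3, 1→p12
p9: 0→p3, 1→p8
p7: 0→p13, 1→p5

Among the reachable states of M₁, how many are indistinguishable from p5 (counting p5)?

2

First remove the unreachable states {p2,p6,p10,p11}; 10 states remain.
Start with accepting vs non-accepting: {p1,p4,p5,p7,p8,p9,p12,p13,p14} | {p3}.
On input 0, block {p1,p4,p5,p7,p8,p9,p12,p13,p14} splits into {p1,p4,p5,p7,p13,p14} and {p8,p9,p12}.
Split {p1,p4,p5,p7,p13,p14} by δ(·,0) → {p1,p5,p7,p13,p14} and {p4}.
On input 1, block {p1,p5,p7,p13,p14} splits into {p1,p7,p13} and {p5,p14}.
On input 0, block {p1,p7,p13} splits into {p1,p13} and {p7}.
Stable partition: {p1,p13} | {p3} | {p8,p9,p12} | {p4} | {p5,p14} | {p7} — 6 equivalence classes.
State p5 belongs to the block {p5,p14}, which has 2 states.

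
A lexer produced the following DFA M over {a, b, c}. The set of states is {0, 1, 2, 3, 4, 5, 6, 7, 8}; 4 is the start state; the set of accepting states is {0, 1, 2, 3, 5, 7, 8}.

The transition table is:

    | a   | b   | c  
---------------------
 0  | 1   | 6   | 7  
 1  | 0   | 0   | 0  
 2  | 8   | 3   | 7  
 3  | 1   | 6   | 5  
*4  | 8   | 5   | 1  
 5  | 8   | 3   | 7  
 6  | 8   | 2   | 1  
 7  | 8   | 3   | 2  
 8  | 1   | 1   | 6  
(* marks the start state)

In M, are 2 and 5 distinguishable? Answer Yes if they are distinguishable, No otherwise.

Initial partition by acceptance: {0,1,2,3,5,7,8} | {4,6}.
Refine {0,1,2,3,5,7,8} on symbol b: members go to different blocks, giving {1,2,5,7,8} and {0,3}.
On input a, block {1,2,5,7,8} splits into {2,5,7,8} and {1}.
Split {2,5,7,8} by δ(·,a) → {2,5,7} and {8}.
No further refinement is possible. Final partition (5 blocks): {2,5,7} | {4,6} | {0,3} | {1} | {8}.
2 and 5 lie in the same block of the stable partition, so they are equivalent — no string distinguishes them.

No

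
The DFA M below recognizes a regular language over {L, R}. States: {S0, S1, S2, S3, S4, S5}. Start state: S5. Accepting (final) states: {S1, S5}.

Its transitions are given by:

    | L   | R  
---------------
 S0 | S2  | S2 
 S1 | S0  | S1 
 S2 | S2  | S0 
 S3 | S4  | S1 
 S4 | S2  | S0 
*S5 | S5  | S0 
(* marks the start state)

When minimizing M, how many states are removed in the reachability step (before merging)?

Starting at S5 and following transitions, the reachable set is {S0, S2, S5}. That leaves S1, S3, S4 unreachable — 3 in total.

3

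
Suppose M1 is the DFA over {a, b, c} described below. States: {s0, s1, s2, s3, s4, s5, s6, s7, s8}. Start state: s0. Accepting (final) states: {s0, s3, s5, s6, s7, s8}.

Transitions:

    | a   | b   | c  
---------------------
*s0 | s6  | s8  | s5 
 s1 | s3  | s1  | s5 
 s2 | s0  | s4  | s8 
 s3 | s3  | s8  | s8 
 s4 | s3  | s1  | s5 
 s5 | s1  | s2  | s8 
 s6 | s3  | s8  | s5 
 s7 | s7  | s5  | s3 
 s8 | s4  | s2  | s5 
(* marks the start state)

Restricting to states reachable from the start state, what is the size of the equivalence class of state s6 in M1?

3

Reachable states from the start: {s0,s1,s2,s3,s4,s5,s6,s8}. Unreachable: {s7} — drop them.
Initial partition by acceptance: {s0,s3,s5,s6,s8} | {s1,s2,s4}.
On input a, block {s0,s3,s5,s6,s8} splits into {s0,s3,s6} and {s5,s8}.
The partition is now stable with 3 blocks: {s0,s3,s6} | {s1,s2,s4} | {s5,s8}.
State s6 belongs to the block {s0,s3,s6}, which has 3 states.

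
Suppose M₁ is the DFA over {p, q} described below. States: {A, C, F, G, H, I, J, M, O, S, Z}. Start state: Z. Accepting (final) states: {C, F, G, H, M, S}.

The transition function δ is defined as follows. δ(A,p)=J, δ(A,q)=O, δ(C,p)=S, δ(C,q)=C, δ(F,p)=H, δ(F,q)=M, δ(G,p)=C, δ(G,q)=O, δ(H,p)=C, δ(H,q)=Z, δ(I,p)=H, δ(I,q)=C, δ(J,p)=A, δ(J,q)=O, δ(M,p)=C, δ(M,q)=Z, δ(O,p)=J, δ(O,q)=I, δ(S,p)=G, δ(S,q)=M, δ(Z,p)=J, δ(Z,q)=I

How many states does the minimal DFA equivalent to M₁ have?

States {F} cannot be reached from the start state, so discard them.
Start with accepting vs non-accepting: {C,G,H,M,S} | {A,I,J,O,Z}.
Refine {C,G,H,M,S} on symbol q: members go to different blocks, giving {G,H,M} and {C,S}.
Refine {A,I,J,O,Z} on symbol p: members go to different blocks, giving {A,J,O,Z} and {I}.
On input q, block {A,J,O,Z} splits into {O,Z} and {A,J}.
On input p, block {C,S} splits into {S} and {C}.
No further refinement is possible. Final partition (6 blocks): {G,H,M} | {O,Z} | {S} | {I} | {A,J} | {C}.

6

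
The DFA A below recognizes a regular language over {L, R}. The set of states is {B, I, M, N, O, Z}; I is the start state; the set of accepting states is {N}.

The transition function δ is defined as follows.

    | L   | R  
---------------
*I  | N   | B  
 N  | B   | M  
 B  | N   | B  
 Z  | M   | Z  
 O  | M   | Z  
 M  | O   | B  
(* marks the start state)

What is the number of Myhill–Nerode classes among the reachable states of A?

All states are reachable from the start state.
Start with accepting vs non-accepting: {N} | {B,I,M,O,Z}.
On input L, block {B,I,M,O,Z} splits into {M,O,Z} and {B,I}.
Split {M,O,Z} by δ(·,R) → {O,Z} and {M}.
Stable partition: {N} | {O,Z} | {B,I} | {M} — 4 equivalence classes.

4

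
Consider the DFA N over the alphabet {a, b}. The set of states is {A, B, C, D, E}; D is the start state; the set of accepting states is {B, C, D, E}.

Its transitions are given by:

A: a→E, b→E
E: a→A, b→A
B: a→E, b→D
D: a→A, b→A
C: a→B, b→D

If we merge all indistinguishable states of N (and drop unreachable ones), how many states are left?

2

Reachable states from the start: {A,D,E}. Unreachable: {B,C} — drop them.
Initial partition by acceptance: {D,E} | {A}.
Stable partition: {D,E} | {A} — 2 equivalence classes.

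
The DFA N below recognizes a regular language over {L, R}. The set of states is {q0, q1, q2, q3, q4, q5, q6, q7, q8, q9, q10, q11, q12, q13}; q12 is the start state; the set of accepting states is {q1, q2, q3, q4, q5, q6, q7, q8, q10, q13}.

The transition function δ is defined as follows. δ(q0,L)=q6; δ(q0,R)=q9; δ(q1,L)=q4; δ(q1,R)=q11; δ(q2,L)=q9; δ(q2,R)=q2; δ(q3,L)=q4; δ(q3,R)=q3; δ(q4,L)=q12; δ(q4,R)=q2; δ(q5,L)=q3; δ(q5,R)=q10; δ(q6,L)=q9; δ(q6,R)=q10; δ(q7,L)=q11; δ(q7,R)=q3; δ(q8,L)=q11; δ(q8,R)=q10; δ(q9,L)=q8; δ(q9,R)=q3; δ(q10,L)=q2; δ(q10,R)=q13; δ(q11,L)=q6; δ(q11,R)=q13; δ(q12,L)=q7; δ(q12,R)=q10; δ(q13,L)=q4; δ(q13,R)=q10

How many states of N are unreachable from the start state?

Starting at q12 and following transitions, the reachable set is {q2, q3, q4, q6, q7, q8, q9, q10, q11, q12, q13}. That leaves q0, q1, q5 unreachable — 3 in total.

3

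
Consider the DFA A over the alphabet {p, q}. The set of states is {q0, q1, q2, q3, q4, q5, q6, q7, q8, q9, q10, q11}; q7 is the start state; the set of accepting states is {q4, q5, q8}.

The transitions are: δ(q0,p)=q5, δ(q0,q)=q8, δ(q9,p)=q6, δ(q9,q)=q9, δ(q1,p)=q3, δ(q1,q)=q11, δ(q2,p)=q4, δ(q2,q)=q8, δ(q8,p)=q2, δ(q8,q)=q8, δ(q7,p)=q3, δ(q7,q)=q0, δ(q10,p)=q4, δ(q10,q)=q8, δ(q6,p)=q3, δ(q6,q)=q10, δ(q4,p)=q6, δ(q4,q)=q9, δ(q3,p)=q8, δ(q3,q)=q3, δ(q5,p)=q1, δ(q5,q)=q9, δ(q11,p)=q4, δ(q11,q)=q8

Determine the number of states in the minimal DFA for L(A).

Every state is reachable, so we keep all 12.
Start with accepting vs non-accepting: {q4,q5,q8} | {q0,q1,q2,q3,q6,q7,q9,q10,q11}.
On input q, block {q4,q5,q8} splits into {q4,q5} and {q8}.
Refine {q0,q1,q2,q3,q6,q7,q9,q10,q11} on symbol p: members go to different blocks, giving {q0,q2,q10,q11} and {q1,q6,q7,q9} and {q3}.
Split {q1,q6,q7,q9} by δ(·,p) → {q1,q6,q7} and {q9}.
No further refinement is possible. Final partition (6 blocks): {q4,q5} | {q0,q2,q10,q11} | {q8} | {q1,q6,q7} | {q3} | {q9}.

6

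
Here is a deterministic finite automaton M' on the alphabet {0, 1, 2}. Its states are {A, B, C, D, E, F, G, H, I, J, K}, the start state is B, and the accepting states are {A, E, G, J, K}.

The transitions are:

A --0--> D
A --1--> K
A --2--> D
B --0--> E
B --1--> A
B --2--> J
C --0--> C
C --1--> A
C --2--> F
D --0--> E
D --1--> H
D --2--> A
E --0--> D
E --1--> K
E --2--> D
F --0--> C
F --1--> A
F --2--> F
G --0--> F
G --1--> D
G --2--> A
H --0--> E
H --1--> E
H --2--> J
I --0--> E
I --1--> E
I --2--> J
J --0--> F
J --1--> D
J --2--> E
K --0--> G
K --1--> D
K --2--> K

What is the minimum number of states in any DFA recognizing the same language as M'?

States {I} cannot be reached from the start state, so discard them.
Initial partition by acceptance: {A,E,G,J,K} | {B,C,D,F,H}.
On input 0, block {A,E,G,J,K} splits into {A,E,G,J} and {K}.
On input 1, block {A,E,G,J} splits into {A,E} and {G,J}.
Refine {B,C,D,F,H} on symbol 0: members go to different blocks, giving {B,D,H} and {C,F}.
Refine {B,D,H} on symbol 1: members go to different blocks, giving {B,H} and {D}.
No further refinement is possible. Final partition (6 blocks): {A,E} | {B,H} | {K} | {G,J} | {C,F} | {D}.

6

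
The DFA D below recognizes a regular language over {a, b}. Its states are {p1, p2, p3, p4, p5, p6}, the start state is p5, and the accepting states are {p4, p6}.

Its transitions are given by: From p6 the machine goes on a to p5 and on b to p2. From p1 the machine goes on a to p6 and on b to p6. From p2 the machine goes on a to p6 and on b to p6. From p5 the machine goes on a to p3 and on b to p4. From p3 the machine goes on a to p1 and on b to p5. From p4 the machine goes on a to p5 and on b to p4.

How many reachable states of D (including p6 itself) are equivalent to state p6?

1

Initial partition by acceptance: {p4,p6} | {p1,p2,p3,p5}.
On input b, block {p4,p6} splits into {p4} and {p6}.
Refine {p1,p2,p3,p5} on symbol a: members go to different blocks, giving {p1,p2} and {p3,p5}.
Refine {p3,p5} on symbol a: members go to different blocks, giving {p3} and {p5}.
Stable partition: {p4} | {p1,p2} | {p6} | {p3} | {p5} — 5 equivalence classes.
The equivalence class containing p6 is {p6}, of size 1.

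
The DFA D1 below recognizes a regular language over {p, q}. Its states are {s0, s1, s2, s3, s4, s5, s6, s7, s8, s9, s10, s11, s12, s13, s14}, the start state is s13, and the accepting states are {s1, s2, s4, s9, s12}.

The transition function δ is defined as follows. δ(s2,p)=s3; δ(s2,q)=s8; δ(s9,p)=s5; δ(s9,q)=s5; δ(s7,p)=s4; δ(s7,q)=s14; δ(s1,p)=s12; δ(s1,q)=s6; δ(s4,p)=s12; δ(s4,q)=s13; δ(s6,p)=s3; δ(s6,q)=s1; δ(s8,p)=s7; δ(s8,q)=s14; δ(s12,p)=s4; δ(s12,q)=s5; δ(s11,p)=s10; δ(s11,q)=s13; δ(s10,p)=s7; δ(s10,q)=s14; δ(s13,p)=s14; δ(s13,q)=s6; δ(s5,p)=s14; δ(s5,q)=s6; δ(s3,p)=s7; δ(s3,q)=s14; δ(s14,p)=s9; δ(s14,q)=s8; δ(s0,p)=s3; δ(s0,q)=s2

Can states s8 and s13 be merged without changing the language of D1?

First remove the unreachable states {s0,s2,s10,s11}; 11 states remain.
Start with accepting vs non-accepting: {s1,s4,s9,s12} | {s3,s5,s6,s7,s8,s13,s14}.
Refine {s1,s4,s9,s12} on symbol p: members go to different blocks, giving {s1,s4,s12} and {s9}.
Refine {s3,s5,s6,s7,s8,s13,s14} on symbol p: members go to different blocks, giving {s3,s5,s6,s8,s13} and {s7} and {s14}.
Refine {s3,s5,s6,s8,s13} on symbol p: members go to different blocks, giving {s3,s8} and {s5,s13} and {s6}.
Split {s1,s4,s12} by δ(·,q) → {s4,s12} and {s1}.
The partition is now stable with 8 blocks: {s4,s12} | {s3,s8} | {s9} | {s7} | {s14} | {s5,s13} | {s6} | {s1}.
s8 and s13 end up in different blocks, so they are distinguishable. For instance, the string 'qp' is accepted from only s8.

No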